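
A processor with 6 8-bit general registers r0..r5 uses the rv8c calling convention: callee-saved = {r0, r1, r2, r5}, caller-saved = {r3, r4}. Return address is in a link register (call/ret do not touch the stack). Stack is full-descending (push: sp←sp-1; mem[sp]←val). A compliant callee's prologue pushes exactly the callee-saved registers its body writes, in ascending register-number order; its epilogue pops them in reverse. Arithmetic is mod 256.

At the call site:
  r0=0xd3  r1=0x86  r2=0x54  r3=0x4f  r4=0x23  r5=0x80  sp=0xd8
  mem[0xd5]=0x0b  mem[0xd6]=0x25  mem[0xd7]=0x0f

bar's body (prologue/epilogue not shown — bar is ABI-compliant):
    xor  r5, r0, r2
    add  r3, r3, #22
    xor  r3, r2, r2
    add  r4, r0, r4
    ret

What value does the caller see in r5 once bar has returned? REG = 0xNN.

REG = 0x80

prologue: push r5 -> mem[0xd7]=0x80, sp=0xd7
body[0] xor  r5, r0, r2 -> r5=0x87
body[1] add  r3, r3, #22 -> r3=0x65
body[2] xor  r3, r2, r2 -> r3=0x00
body[3] add  r4, r0, r4 -> r4=0xf6
epilogue: pop r5=0x80, sp=0xd8
r5 is callee-saved -> restored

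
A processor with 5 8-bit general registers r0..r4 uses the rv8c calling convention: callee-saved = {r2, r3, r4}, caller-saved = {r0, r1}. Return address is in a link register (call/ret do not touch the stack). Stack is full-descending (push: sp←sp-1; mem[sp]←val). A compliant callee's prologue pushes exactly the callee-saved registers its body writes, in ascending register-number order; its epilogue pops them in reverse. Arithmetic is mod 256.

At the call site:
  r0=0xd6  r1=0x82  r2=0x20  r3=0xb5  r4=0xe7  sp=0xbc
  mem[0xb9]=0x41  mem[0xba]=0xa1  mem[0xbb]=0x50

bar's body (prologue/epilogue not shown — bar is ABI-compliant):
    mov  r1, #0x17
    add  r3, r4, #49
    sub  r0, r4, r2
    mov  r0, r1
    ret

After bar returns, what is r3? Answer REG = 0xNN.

REG = 0xb5

prologue: push r3 -> mem[0xbb]=0xb5, sp=0xbb
body[0] mov  r1, #0x17 -> r1=0x17
body[1] add  r3, r4, #49 -> r3=0x18
body[2] sub  r0, r4, r2 -> r0=0xc7
body[3] mov  r0, r1 -> r0=0x17
epilogue: pop r3=0xb5, sp=0xbc
r3 is callee-saved -> restored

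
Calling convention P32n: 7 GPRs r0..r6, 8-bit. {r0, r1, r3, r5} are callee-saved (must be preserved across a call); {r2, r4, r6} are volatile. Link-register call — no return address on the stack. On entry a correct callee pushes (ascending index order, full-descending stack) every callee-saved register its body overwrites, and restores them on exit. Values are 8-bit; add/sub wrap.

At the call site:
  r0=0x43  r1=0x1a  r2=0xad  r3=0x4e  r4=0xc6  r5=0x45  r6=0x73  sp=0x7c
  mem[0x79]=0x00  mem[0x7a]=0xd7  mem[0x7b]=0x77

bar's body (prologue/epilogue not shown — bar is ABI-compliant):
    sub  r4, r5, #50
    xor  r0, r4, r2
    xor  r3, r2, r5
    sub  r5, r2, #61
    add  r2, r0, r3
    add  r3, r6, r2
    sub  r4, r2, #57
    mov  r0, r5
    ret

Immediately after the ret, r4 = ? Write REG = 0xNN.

REG = 0x6d

prologue: push r0 → mem[0x7b]=0x43, sp=0x7b
prologue: push r3 → mem[0x7a]=0x4e, sp=0x7a
prologue: push r5 → mem[0x79]=0x45, sp=0x79
body[0] sub  r4, r5, #50 → r4=0x13
body[1] xor  r0, r4, r2 → r0=0xbe
body[2] xor  r3, r2, r5 → r3=0xe8
body[3] sub  r5, r2, #61 → r5=0x70
body[4] add  r2, r0, r3 → r2=0xa6
body[5] add  r3, r6, r2 → r3=0x19
body[6] sub  r4, r2, #57 → r4=0x6d
body[7] mov  r0, r5 → r0=0x70
epilogue: pop r5=0x45, sp=0x7a
epilogue: pop r3=0x4e, sp=0x7b
epilogue: pop r0=0x43, sp=0x7c
r4 is caller-saved → body value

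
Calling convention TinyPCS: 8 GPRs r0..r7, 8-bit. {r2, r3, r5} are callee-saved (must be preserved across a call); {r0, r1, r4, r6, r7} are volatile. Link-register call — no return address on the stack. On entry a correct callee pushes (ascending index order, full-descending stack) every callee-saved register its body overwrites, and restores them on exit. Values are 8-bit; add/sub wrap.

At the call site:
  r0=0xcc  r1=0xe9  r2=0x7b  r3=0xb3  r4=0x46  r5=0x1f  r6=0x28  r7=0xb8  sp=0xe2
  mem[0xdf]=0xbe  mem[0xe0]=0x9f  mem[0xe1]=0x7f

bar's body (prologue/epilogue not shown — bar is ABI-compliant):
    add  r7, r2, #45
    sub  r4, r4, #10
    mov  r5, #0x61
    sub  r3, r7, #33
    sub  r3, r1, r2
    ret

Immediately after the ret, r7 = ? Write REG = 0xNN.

prologue: push r3 -> mem[0xe1]=0xb3, sp=0xe1
prologue: push r5 -> mem[0xe0]=0x1f, sp=0xe0
body[0] add  r7, r2, #45 -> r7=0xa8
body[1] sub  r4, r4, #10 -> r4=0x3c
body[2] mov  r5, #0x61 -> r5=0x61
body[3] sub  r3, r7, #33 -> r3=0x87
body[4] sub  r3, r1, r2 -> r3=0x6e
epilogue: pop r5=0x1f, sp=0xe1
epilogue: pop r3=0xb3, sp=0xe2
r7 is caller-saved -> body value

REG = 0xa8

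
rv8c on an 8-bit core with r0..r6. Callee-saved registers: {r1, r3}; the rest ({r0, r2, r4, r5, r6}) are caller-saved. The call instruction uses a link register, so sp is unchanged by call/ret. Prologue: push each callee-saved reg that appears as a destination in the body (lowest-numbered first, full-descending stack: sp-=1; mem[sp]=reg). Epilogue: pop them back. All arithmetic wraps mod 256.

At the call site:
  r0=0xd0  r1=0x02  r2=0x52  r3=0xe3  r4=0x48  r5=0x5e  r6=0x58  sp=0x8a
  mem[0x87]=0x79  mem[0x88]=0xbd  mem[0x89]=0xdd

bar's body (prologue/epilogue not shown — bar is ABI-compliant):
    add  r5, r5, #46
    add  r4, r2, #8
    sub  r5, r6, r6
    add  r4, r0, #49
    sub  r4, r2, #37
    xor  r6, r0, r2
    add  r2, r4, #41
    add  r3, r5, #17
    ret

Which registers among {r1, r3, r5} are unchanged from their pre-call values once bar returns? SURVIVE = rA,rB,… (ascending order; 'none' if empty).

SURVIVE = r1,r3

prologue: push r3 → mem[0x89]=0xe3, sp=0x89
body[0] add  r5, r5, #46 → r5=0x8c
body[1] add  r4, r2, #8 → r4=0x5a
body[2] sub  r5, r6, r6 → r5=0x00
body[3] add  r4, r0, #49 → r4=0x01
body[4] sub  r4, r2, #37 → r4=0x2d
body[5] xor  r6, r0, r2 → r6=0x82
body[6] add  r2, r4, #41 → r2=0x56
body[7] add  r3, r5, #17 → r3=0x11
epilogue: pop r3=0xe3, sp=0x8a
r1: callee-saved, written=False
r3: callee-saved, written=True
r5: caller-saved, written=True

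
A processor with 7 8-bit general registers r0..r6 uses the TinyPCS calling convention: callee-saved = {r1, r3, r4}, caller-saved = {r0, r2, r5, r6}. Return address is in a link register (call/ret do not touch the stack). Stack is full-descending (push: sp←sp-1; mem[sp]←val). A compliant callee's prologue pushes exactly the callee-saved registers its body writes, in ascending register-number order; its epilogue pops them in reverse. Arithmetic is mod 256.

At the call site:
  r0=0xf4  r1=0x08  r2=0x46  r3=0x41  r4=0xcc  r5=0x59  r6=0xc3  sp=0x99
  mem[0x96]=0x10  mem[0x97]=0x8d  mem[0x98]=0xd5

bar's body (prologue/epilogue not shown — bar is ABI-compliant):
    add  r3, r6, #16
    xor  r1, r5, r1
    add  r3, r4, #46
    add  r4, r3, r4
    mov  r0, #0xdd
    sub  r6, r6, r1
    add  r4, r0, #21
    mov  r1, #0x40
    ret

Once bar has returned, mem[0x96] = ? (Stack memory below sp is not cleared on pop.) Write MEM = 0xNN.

prologue: push r1 → mem[0x98]=0x08, sp=0x98
prologue: push r3 → mem[0x97]=0x41, sp=0x97
prologue: push r4 → mem[0x96]=0xcc, sp=0x96
body[0] add  r3, r6, #16 → r3=0xd3
body[1] xor  r1, r5, r1 → r1=0x51
body[2] add  r3, r4, #46 → r3=0xfa
body[3] add  r4, r3, r4 → r4=0xc6
body[4] mov  r0, #0xdd → r0=0xdd
body[5] sub  r6, r6, r1 → r6=0x72
body[6] add  r4, r0, #21 → r4=0xf2
body[7] mov  r1, #0x40 → r1=0x40
epilogue: pop r4=0xcc, sp=0x97
epilogue: pop r3=0x41, sp=0x98
epilogue: pop r1=0x08, sp=0x99
prologue pushed ['r1', 'r3', 'r4'] at ['0x98', '0x97', '0x96']

MEM = 0xcc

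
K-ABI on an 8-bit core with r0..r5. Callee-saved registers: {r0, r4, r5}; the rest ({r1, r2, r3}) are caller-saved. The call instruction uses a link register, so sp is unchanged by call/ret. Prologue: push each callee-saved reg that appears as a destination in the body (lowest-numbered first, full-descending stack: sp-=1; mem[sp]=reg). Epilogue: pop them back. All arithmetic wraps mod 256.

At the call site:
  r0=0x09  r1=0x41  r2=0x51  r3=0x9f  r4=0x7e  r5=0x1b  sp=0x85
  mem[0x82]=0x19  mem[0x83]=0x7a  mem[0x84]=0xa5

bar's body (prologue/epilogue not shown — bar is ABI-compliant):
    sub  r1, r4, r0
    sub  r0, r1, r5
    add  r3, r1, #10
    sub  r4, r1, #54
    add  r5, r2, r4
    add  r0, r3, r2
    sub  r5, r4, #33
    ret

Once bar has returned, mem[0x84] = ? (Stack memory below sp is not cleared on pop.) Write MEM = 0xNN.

MEM = 0x09

prologue: push r0 -> mem[0x84]=0x09, sp=0x84
prologue: push r4 -> mem[0x83]=0x7e, sp=0x83
prologue: push r5 -> mem[0x82]=0x1b, sp=0x82
body[0] sub  r1, r4, r0 -> r1=0x75
body[1] sub  r0, r1, r5 -> r0=0x5a
body[2] add  r3, r1, #10 -> r3=0x7f
body[3] sub  r4, r1, #54 -> r4=0x3f
body[4] add  r5, r2, r4 -> r5=0x90
body[5] add  r0, r3, r2 -> r0=0xd0
body[6] sub  r5, r4, #33 -> r5=0x1e
epilogue: pop r5=0x1b, sp=0x83
epilogue: pop r4=0x7e, sp=0x84
epilogue: pop r0=0x09, sp=0x85
prologue pushed ['r0', 'r4', 'r5'] at ['0x84', '0x83', '0x82']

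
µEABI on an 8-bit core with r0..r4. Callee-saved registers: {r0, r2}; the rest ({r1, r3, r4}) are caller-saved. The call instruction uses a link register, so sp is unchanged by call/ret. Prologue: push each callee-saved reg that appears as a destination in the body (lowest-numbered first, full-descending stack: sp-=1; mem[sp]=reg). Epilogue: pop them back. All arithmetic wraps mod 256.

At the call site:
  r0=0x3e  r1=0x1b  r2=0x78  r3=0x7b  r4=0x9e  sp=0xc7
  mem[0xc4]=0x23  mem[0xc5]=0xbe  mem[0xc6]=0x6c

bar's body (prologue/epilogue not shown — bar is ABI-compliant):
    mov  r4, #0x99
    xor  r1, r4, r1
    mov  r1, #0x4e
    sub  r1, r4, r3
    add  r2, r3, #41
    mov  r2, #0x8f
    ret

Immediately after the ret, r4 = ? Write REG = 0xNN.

prologue: push r2 → mem[0xc6]=0x78, sp=0xc6
body[0] mov  r4, #0x99 → r4=0x99
body[1] xor  r1, r4, r1 → r1=0x82
body[2] mov  r1, #0x4e → r1=0x4e
body[3] sub  r1, r4, r3 → r1=0x1e
body[4] add  r2, r3, #41 → r2=0xa4
body[5] mov  r2, #0x8f → r2=0x8f
epilogue: pop r2=0x78, sp=0xc7
r4 is caller-saved → body value

REG = 0x99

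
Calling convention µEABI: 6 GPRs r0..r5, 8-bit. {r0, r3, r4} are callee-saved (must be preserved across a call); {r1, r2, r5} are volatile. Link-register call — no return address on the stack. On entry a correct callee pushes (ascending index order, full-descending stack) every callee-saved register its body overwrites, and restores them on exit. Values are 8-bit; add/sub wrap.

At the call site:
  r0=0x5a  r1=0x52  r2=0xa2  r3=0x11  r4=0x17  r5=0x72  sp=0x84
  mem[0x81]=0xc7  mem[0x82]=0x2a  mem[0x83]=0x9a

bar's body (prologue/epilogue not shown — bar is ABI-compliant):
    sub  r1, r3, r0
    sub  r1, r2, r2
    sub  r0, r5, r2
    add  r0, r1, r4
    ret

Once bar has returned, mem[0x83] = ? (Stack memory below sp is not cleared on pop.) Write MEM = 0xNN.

MEM = 0x5a

prologue: push r0 → mem[0x83]=0x5a, sp=0x83
body[0] sub  r1, r3, r0 → r1=0xb7
body[1] sub  r1, r2, r2 → r1=0x00
body[2] sub  r0, r5, r2 → r0=0xd0
body[3] add  r0, r1, r4 → r0=0x17
epilogue: pop r0=0x5a, sp=0x84
prologue pushed ['r0'] at ['0x83']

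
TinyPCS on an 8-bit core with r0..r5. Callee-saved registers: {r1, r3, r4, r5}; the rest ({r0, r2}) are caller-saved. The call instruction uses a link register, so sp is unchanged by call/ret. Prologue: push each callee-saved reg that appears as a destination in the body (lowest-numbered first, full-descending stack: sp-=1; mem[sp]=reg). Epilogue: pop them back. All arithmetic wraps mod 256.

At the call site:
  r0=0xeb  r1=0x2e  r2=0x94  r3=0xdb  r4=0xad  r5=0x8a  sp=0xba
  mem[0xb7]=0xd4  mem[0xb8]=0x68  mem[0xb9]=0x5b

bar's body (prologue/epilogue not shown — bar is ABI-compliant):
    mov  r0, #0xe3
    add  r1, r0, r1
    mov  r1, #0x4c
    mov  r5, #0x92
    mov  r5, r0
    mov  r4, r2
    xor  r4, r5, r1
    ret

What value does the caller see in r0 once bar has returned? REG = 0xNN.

REG = 0xe3

prologue: push r1 -> mem[0xb9]=0x2e, sp=0xb9
prologue: push r4 -> mem[0xb8]=0xad, sp=0xb8
prologue: push r5 -> mem[0xb7]=0x8a, sp=0xb7
body[0] mov  r0, #0xe3 -> r0=0xe3
body[1] add  r1, r0, r1 -> r1=0x11
body[2] mov  r1, #0x4c -> r1=0x4c
body[3] mov  r5, #0x92 -> r5=0x92
body[4] mov  r5, r0 -> r5=0xe3
body[5] mov  r4, r2 -> r4=0x94
body[6] xor  r4, r5, r1 -> r4=0xaf
epilogue: pop r5=0x8a, sp=0xb8
epilogue: pop r4=0xad, sp=0xb9
epilogue: pop r1=0x2e, sp=0xba
r0 is caller-saved -> body value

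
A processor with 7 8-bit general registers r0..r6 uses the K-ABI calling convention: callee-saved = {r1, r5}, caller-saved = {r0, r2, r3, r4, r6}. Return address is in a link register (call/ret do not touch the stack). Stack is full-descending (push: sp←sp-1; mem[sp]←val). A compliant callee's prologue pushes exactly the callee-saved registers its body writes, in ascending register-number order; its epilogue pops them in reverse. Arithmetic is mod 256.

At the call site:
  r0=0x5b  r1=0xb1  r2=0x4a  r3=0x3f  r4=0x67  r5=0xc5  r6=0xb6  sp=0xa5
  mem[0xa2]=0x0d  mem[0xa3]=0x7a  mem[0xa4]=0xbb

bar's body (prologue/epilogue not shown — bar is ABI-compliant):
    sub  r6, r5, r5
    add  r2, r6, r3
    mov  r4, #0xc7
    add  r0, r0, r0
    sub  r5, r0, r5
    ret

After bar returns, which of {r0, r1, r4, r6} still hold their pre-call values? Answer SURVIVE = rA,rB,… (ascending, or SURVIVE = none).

prologue: push r5 → mem[0xa4]=0xc5, sp=0xa4
body[0] sub  r6, r5, r5 → r6=0x00
body[1] add  r2, r6, r3 → r2=0x3f
body[2] mov  r4, #0xc7 → r4=0xc7
body[3] add  r0, r0, r0 → r0=0xb6
body[4] sub  r5, r0, r5 → r5=0xf1
epilogue: pop r5=0xc5, sp=0xa5
r0: caller-saved, written=True
r1: callee-saved, written=False
r4: caller-saved, written=True
r6: caller-saved, written=True

SURVIVE = r1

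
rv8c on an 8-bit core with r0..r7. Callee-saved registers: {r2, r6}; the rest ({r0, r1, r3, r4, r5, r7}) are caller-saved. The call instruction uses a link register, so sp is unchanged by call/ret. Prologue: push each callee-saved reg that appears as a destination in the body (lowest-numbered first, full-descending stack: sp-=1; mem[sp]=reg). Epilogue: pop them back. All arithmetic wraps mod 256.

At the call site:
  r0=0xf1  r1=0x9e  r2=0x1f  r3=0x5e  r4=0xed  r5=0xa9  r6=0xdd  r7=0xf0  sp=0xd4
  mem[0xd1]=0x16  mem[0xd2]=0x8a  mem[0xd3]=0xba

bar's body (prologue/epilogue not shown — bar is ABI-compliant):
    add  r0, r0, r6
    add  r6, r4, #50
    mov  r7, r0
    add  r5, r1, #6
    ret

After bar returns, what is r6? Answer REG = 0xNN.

prologue: push r6 → mem[0xd3]=0xdd, sp=0xd3
body[0] add  r0, r0, r6 → r0=0xce
body[1] add  r6, r4, #50 → r6=0x1f
body[2] mov  r7, r0 → r7=0xce
body[3] add  r5, r1, #6 → r5=0xa4
epilogue: pop r6=0xdd, sp=0xd4
r6 is callee-saved → restored

REG = 0xdd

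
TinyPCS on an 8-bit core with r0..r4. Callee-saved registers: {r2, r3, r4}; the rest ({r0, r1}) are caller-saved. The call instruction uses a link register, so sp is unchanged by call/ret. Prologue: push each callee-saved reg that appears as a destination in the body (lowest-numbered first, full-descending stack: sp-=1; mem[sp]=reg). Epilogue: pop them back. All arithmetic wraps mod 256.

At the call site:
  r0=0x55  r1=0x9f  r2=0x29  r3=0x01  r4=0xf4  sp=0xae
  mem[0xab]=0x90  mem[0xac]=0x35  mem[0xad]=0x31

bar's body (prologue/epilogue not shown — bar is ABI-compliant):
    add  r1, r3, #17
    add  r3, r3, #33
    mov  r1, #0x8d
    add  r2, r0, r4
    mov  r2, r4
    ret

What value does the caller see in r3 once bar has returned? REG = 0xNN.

REG = 0x01

prologue: push r2 → mem[0xad]=0x29, sp=0xad
prologue: push r3 → mem[0xac]=0x01, sp=0xac
body[0] add  r1, r3, #17 → r1=0x12
body[1] add  r3, r3, #33 → r3=0x22
body[2] mov  r1, #0x8d → r1=0x8d
body[3] add  r2, r0, r4 → r2=0x49
body[4] mov  r2, r4 → r2=0xf4
epilogue: pop r3=0x01, sp=0xad
epilogue: pop r2=0x29, sp=0xae
r3 is callee-saved → restored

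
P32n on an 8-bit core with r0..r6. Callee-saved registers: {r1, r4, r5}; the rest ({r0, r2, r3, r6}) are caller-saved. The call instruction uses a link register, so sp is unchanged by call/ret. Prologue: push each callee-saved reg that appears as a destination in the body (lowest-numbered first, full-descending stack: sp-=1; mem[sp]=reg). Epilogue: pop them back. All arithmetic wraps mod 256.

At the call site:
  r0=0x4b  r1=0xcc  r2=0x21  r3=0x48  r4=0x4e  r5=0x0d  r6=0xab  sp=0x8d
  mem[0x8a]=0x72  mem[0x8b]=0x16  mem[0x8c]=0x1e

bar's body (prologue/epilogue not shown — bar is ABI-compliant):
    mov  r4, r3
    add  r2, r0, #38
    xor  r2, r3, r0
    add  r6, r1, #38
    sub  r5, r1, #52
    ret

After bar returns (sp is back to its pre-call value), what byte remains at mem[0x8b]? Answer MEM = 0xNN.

prologue: push r4 -> mem[0x8c]=0x4e, sp=0x8c
prologue: push r5 -> mem[0x8b]=0x0d, sp=0x8b
body[0] mov  r4, r3 -> r4=0x48
body[1] add  r2, r0, #38 -> r2=0x71
body[2] xor  r2, r3, r0 -> r2=0x03
body[3] add  r6, r1, #38 -> r6=0xf2
body[4] sub  r5, r1, #52 -> r5=0x98
epilogue: pop r5=0x0d, sp=0x8c
epilogue: pop r4=0x4e, sp=0x8d
prologue pushed ['r4', 'r5'] at ['0x8c', '0x8b']

MEM = 0x0d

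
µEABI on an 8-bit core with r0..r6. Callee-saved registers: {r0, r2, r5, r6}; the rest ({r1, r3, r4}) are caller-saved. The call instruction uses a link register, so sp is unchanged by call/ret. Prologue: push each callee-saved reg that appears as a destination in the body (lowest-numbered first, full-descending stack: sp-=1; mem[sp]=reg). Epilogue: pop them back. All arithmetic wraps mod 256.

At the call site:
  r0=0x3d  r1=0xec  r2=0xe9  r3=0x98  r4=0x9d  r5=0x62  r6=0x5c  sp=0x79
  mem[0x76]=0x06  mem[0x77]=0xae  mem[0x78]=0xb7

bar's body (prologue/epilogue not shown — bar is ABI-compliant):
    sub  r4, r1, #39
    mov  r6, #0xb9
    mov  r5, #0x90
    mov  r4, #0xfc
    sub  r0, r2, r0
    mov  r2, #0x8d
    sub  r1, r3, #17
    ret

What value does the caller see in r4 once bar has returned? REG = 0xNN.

REG = 0xfc

prologue: push r0 -> mem[0x78]=0x3d, sp=0x78
prologue: push r2 -> mem[0x77]=0xe9, sp=0x77
prologue: push r5 -> mem[0x76]=0x62, sp=0x76
prologue: push r6 -> mem[0x75]=0x5c, sp=0x75
body[0] sub  r4, r1, #39 -> r4=0xc5
body[1] mov  r6, #0xb9 -> r6=0xb9
body[2] mov  r5, #0x90 -> r5=0x90
body[3] mov  r4, #0xfc -> r4=0xfc
body[4] sub  r0, r2, r0 -> r0=0xac
body[5] mov  r2, #0x8d -> r2=0x8d
body[6] sub  r1, r3, #17 -> r1=0x87
epilogue: pop r6=0x5c, sp=0x76
epilogue: pop r5=0x62, sp=0x77
epilogue: pop r2=0xe9, sp=0x78
epilogue: pop r0=0x3d, sp=0x79
r4 is caller-saved -> body value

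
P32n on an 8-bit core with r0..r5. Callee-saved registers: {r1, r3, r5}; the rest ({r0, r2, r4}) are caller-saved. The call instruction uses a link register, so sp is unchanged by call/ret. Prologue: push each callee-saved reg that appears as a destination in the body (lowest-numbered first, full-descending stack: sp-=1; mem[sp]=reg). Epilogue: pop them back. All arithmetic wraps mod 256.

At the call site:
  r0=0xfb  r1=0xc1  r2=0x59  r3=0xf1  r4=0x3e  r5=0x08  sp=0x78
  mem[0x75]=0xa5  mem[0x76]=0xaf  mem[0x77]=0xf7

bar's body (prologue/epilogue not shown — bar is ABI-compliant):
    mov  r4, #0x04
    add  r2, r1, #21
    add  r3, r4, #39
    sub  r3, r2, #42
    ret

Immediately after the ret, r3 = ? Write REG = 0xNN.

prologue: push r3 -> mem[0x77]=0xf1, sp=0x77
body[0] mov  r4, #0x04 -> r4=0x04
body[1] add  r2, r1, #21 -> r2=0xd6
body[2] add  r3, r4, #39 -> r3=0x2b
body[3] sub  r3, r2, #42 -> r3=0xac
epilogue: pop r3=0xf1, sp=0x78
r3 is callee-saved -> restored

REG = 0xf1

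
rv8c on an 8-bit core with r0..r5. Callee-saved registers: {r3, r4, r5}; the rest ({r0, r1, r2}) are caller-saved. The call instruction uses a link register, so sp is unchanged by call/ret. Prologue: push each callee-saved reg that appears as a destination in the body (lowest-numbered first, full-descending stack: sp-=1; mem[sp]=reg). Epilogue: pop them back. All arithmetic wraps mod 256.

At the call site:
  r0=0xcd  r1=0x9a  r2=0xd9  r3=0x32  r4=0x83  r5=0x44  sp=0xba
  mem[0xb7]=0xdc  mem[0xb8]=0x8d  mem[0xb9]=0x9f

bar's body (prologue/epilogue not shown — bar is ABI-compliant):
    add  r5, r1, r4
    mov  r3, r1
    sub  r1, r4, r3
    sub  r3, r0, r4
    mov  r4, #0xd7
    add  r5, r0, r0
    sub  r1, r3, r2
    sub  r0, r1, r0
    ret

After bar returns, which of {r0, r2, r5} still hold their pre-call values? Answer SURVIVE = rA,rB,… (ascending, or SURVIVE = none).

SURVIVE = r2,r5

prologue: push r3 -> mem[0xb9]=0x32, sp=0xb9
prologue: push r4 -> mem[0xb8]=0x83, sp=0xb8
prologue: push r5 -> mem[0xb7]=0x44, sp=0xb7
body[0] add  r5, r1, r4 -> r5=0x1d
body[1] mov  r3, r1 -> r3=0x9a
body[2] sub  r1, r4, r3 -> r1=0xe9
body[3] sub  r3, r0, r4 -> r3=0x4a
body[4] mov  r4, #0xd7 -> r4=0xd7
body[5] add  r5, r0, r0 -> r5=0x9a
body[6] sub  r1, r3, r2 -> r1=0x71
body[7] sub  r0, r1, r0 -> r0=0xa4
epilogue: pop r5=0x44, sp=0xb8
epilogue: pop r4=0x83, sp=0xb9
epilogue: pop r3=0x32, sp=0xba
r0: caller-saved, written=True
r2: caller-saved, written=False
r5: callee-saved, written=True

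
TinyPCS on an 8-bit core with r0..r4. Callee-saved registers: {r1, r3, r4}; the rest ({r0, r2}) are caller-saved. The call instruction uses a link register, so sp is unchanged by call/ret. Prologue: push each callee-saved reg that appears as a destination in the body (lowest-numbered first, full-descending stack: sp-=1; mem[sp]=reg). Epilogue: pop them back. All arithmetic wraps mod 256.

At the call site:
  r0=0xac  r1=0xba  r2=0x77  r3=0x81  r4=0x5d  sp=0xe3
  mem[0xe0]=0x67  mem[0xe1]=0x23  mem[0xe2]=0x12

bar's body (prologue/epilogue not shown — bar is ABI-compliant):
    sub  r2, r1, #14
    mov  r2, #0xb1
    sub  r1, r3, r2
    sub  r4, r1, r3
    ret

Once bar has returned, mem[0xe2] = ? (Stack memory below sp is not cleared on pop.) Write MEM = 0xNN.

prologue: push r1 → mem[0xe2]=0xba, sp=0xe2
prologue: push r4 → mem[0xe1]=0x5d, sp=0xe1
body[0] sub  r2, r1, #14 → r2=0xac
body[1] mov  r2, #0xb1 → r2=0xb1
body[2] sub  r1, r3, r2 → r1=0xd0
body[3] sub  r4, r1, r3 → r4=0x4f
epilogue: pop r4=0x5d, sp=0xe2
epilogue: pop r1=0xba, sp=0xe3
prologue pushed ['r1', 'r4'] at ['0xe2', '0xe1']

MEM = 0xba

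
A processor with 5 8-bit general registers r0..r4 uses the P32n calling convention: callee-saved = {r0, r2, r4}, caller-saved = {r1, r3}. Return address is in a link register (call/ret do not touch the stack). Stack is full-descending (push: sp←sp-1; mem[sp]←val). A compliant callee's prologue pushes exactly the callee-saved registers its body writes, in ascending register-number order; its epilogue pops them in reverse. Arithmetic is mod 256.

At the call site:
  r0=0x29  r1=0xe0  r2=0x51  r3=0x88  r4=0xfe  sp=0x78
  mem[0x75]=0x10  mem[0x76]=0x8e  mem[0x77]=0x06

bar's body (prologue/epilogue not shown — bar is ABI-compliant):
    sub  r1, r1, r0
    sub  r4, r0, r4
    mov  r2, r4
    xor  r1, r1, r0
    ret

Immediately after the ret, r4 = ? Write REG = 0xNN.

prologue: push r2 → mem[0x77]=0x51, sp=0x77
prologue: push r4 → mem[0x76]=0xfe, sp=0x76
body[0] sub  r1, r1, r0 → r1=0xb7
body[1] sub  r4, r0, r4 → r4=0x2b
body[2] mov  r2, r4 → r2=0x2b
body[3] xor  r1, r1, r0 → r1=0x9e
epilogue: pop r4=0xfe, sp=0x77
epilogue: pop r2=0x51, sp=0x78
r4 is callee-saved → restored

REG = 0xfe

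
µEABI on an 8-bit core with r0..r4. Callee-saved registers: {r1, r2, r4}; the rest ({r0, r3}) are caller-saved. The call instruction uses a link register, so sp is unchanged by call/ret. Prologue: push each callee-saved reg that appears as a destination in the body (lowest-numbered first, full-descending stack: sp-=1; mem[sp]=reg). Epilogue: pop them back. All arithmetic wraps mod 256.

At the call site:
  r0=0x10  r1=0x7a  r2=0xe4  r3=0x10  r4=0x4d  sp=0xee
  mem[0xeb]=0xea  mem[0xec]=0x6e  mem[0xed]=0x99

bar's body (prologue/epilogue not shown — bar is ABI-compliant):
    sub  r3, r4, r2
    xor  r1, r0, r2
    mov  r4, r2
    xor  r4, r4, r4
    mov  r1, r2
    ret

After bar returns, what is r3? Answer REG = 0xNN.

prologue: push r1 → mem[0xed]=0x7a, sp=0xed
prologue: push r4 → mem[0xec]=0x4d, sp=0xec
body[0] sub  r3, r4, r2 → r3=0x69
body[1] xor  r1, r0, r2 → r1=0xf4
body[2] mov  r4, r2 → r4=0xe4
body[3] xor  r4, r4, r4 → r4=0x00
body[4] mov  r1, r2 → r1=0xe4
epilogue: pop r4=0x4d, sp=0xed
epilogue: pop r1=0x7a, sp=0xee
r3 is caller-saved → body value

REG = 0x69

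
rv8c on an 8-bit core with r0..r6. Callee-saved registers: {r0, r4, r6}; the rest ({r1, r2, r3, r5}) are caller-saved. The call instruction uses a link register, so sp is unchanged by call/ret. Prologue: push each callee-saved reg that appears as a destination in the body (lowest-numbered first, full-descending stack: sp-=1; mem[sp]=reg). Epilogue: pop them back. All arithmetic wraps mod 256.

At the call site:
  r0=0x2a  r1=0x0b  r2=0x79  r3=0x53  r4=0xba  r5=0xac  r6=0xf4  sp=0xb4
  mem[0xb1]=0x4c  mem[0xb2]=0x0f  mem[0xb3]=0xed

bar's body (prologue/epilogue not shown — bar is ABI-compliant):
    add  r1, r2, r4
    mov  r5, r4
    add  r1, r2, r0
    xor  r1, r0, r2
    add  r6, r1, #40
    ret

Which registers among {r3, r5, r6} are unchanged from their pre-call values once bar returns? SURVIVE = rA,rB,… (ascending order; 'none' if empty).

prologue: push r6 → mem[0xb3]=0xf4, sp=0xb3
body[0] add  r1, r2, r4 → r1=0x33
body[1] mov  r5, r4 → r5=0xba
body[2] add  r1, r2, r0 → r1=0xa3
body[3] xor  r1, r0, r2 → r1=0x53
body[4] add  r6, r1, #40 → r6=0x7b
epilogue: pop r6=0xf4, sp=0xb4
r3: caller-saved, written=False
r5: caller-saved, written=True
r6: callee-saved, written=True

SURVIVE = r3,r6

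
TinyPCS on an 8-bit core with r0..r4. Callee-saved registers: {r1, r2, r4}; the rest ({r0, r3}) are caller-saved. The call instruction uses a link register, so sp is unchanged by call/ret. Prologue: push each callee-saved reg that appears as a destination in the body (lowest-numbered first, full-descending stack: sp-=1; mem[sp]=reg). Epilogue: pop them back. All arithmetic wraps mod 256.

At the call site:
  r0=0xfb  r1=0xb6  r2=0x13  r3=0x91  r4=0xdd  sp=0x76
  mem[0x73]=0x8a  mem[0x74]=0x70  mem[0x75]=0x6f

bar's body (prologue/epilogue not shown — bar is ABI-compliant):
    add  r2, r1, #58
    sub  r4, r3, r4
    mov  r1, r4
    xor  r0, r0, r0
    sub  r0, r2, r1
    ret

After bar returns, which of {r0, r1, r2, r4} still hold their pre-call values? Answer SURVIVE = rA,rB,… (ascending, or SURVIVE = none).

SURVIVE = r1,r2,r4

prologue: push r1 → mem[0x75]=0xb6, sp=0x75
prologue: push r2 → mem[0x74]=0x13, sp=0x74
prologue: push r4 → mem[0x73]=0xdd, sp=0x73
body[0] add  r2, r1, #58 → r2=0xf0
body[1] sub  r4, r3, r4 → r4=0xb4
body[2] mov  r1, r4 → r1=0xb4
body[3] xor  r0, r0, r0 → r0=0x00
body[4] sub  r0, r2, r1 → r0=0x3c
epilogue: pop r4=0xdd, sp=0x74
epilogue: pop r2=0x13, sp=0x75
epilogue: pop r1=0xb6, sp=0x76
r0: caller-saved, written=True
r1: callee-saved, written=True
r2: callee-saved, written=True
r4: callee-saved, written=True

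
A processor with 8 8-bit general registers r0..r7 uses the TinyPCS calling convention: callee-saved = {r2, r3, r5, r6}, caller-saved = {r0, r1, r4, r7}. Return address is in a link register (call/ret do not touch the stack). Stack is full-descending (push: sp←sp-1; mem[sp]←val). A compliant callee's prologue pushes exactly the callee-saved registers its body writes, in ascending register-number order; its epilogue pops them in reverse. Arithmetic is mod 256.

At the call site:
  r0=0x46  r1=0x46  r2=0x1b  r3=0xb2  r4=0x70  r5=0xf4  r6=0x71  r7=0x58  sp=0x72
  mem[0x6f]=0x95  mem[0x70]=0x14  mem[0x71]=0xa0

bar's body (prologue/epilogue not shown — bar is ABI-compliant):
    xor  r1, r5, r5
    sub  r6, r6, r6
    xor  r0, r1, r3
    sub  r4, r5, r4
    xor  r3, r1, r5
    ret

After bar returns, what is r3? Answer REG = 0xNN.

prologue: push r3 → mem[0x71]=0xb2, sp=0x71
prologue: push r6 → mem[0x70]=0x71, sp=0x70
body[0] xor  r1, r5, r5 → r1=0x00
body[1] sub  r6, r6, r6 → r6=0x00
body[2] xor  r0, r1, r3 → r0=0xb2
body[3] sub  r4, r5, r4 → r4=0x84
body[4] xor  r3, r1, r5 → r3=0xf4
epilogue: pop r6=0x71, sp=0x71
epilogue: pop r3=0xb2, sp=0x72
r3 is callee-saved → restored

REG = 0xb2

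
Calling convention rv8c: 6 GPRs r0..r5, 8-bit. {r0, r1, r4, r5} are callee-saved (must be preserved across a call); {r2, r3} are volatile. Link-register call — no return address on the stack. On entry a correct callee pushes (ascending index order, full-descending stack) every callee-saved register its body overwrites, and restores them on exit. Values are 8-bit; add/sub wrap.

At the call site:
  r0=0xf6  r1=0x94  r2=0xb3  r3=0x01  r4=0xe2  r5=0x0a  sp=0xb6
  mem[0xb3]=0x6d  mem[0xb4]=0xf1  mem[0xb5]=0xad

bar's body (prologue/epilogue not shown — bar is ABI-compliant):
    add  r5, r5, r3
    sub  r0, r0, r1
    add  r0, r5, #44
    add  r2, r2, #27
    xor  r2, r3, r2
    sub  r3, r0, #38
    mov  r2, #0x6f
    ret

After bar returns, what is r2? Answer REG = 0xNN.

REG = 0x6f

prologue: push r0 -> mem[0xb5]=0xf6, sp=0xb5
prologue: push r5 -> mem[0xb4]=0x0a, sp=0xb4
body[0] add  r5, r5, r3 -> r5=0x0b
body[1] sub  r0, r0, r1 -> r0=0x62
body[2] add  r0, r5, #44 -> r0=0x37
body[3] add  r2, r2, #27 -> r2=0xce
body[4] xor  r2, r3, r2 -> r2=0xcf
body[5] sub  r3, r0, #38 -> r3=0x11
body[6] mov  r2, #0x6f -> r2=0x6f
epilogue: pop r5=0x0a, sp=0xb5
epilogue: pop r0=0xf6, sp=0xb6
r2 is caller-saved -> body value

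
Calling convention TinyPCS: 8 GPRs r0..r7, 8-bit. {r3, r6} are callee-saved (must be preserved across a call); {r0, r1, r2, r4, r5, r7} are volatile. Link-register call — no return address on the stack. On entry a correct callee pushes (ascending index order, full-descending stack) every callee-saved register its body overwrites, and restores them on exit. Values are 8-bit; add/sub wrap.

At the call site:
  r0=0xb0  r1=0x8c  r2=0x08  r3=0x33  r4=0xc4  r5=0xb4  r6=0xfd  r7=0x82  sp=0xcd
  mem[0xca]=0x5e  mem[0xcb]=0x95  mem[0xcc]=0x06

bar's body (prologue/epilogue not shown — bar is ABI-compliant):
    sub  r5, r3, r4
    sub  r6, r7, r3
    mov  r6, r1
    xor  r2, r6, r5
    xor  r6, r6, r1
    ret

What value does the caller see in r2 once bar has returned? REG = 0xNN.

prologue: push r6 -> mem[0xcc]=0xfd, sp=0xcc
body[0] sub  r5, r3, r4 -> r5=0x6f
body[1] sub  r6, r7, r3 -> r6=0x4f
body[2] mov  r6, r1 -> r6=0x8c
body[3] xor  r2, r6, r5 -> r2=0xe3
body[4] xor  r6, r6, r1 -> r6=0x00
epilogue: pop r6=0xfd, sp=0xcd
r2 is caller-saved -> body value

REG = 0xe3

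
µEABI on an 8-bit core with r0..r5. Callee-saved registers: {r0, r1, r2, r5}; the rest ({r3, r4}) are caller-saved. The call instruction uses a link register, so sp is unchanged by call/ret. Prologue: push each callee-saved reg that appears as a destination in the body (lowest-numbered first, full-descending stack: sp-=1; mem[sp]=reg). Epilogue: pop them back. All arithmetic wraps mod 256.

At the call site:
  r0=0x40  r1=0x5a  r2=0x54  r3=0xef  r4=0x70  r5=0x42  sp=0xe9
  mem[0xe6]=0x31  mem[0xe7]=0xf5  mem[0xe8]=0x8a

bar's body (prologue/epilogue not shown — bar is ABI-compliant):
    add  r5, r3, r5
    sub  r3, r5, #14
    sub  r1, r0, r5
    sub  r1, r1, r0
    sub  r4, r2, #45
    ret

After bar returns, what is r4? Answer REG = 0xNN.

prologue: push r1 → mem[0xe8]=0x5a, sp=0xe8
prologue: push r5 → mem[0xe7]=0x42, sp=0xe7
body[0] add  r5, r3, r5 → r5=0x31
body[1] sub  r3, r5, #14 → r3=0x23
body[2] sub  r1, r0, r5 → r1=0x0f
body[3] sub  r1, r1, r0 → r1=0xcf
body[4] sub  r4, r2, #45 → r4=0x27
epilogue: pop r5=0x42, sp=0xe8
epilogue: pop r1=0x5a, sp=0xe9
r4 is caller-saved → body value

REG = 0x27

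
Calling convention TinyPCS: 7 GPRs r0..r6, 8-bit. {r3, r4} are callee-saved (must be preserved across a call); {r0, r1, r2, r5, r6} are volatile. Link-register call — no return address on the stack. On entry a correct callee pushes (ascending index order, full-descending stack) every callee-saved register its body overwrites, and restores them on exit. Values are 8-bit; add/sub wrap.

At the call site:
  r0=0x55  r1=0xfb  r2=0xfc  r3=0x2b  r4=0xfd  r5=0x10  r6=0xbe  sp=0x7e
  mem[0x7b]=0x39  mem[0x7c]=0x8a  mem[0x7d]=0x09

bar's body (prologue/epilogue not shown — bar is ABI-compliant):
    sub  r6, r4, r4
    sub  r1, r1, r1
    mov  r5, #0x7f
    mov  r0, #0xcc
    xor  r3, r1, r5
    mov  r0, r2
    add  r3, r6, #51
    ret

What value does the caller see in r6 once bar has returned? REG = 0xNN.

prologue: push r3 -> mem[0x7d]=0x2b, sp=0x7d
body[0] sub  r6, r4, r4 -> r6=0x00
body[1] sub  r1, r1, r1 -> r1=0x00
body[2] mov  r5, #0x7f -> r5=0x7f
body[3] mov  r0, #0xcc -> r0=0xcc
body[4] xor  r3, r1, r5 -> r3=0x7f
body[5] mov  r0, r2 -> r0=0xfc
body[6] add  r3, r6, #51 -> r3=0x33
epilogue: pop r3=0x2b, sp=0x7e
r6 is caller-saved -> body value

REG = 0x00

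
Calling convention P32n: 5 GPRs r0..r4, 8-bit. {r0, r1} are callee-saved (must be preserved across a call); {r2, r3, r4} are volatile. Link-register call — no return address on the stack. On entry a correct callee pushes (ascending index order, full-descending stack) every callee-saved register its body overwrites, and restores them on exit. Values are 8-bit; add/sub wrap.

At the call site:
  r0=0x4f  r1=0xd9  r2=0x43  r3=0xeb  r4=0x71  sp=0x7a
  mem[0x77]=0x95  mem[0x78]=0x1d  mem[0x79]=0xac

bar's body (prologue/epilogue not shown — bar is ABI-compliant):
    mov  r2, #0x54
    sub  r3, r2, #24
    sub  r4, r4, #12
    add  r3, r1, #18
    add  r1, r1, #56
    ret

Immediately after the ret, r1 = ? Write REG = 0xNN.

REG = 0xd9

prologue: push r1 → mem[0x79]=0xd9, sp=0x79
body[0] mov  r2, #0x54 → r2=0x54
body[1] sub  r3, r2, #24 → r3=0x3c
body[2] sub  r4, r4, #12 → r4=0x65
body[3] add  r3, r1, #18 → r3=0xeb
body[4] add  r1, r1, #56 → r1=0x11
epilogue: pop r1=0xd9, sp=0x7a
r1 is callee-saved → restored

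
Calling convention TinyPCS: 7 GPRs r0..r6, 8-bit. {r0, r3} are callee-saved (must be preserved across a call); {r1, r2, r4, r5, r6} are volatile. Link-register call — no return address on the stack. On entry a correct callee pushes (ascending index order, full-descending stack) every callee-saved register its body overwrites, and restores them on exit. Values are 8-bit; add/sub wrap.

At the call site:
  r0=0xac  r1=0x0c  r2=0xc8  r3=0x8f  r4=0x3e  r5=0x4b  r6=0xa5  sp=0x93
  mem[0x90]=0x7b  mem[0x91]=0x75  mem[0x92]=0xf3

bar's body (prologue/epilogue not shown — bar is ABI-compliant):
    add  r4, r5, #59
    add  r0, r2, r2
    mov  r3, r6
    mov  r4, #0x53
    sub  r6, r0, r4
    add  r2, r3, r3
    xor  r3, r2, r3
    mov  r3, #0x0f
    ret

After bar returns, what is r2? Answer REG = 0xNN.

prologue: push r0 -> mem[0x92]=0xac, sp=0x92
prologue: push r3 -> mem[0x91]=0x8f, sp=0x91
body[0] add  r4, r5, #59 -> r4=0x86
body[1] add  r0, r2, r2 -> r0=0x90
body[2] mov  r3, r6 -> r3=0xa5
body[3] mov  r4, #0x53 -> r4=0x53
body[4] sub  r6, r0, r4 -> r6=0x3d
body[5] add  r2, r3, r3 -> r2=0x4a
body[6] xor  r3, r2, r3 -> r3=0xef
body[7] mov  r3, #0x0f -> r3=0x0f
epilogue: pop r3=0x8f, sp=0x92
epilogue: pop r0=0xac, sp=0x93
r2 is caller-saved -> body value

REG = 0x4a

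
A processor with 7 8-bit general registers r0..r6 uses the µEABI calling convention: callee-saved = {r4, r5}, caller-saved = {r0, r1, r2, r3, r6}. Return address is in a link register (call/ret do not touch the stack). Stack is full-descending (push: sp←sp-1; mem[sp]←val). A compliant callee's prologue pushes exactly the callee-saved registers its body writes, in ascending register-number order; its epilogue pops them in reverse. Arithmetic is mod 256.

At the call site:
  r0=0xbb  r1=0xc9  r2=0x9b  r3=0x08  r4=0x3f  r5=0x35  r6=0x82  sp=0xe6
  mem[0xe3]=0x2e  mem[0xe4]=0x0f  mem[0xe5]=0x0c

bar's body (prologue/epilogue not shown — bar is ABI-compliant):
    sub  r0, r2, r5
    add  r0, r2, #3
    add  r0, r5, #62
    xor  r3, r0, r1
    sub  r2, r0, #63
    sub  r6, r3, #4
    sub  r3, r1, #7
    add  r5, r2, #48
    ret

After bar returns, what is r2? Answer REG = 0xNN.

prologue: push r5 -> mem[0xe5]=0x35, sp=0xe5
body[0] sub  r0, r2, r5 -> r0=0x66
body[1] add  r0, r2, #3 -> r0=0x9e
body[2] add  r0, r5, #62 -> r0=0x73
body[3] xor  r3, r0, r1 -> r3=0xba
body[4] sub  r2, r0, #63 -> r2=0x34
body[5] sub  r6, r3, #4 -> r6=0xb6
body[6] sub  r3, r1, #7 -> r3=0xc2
body[7] add  r5, r2, #48 -> r5=0x64
epilogue: pop r5=0x35, sp=0xe6
r2 is caller-saved -> body value

REG = 0x34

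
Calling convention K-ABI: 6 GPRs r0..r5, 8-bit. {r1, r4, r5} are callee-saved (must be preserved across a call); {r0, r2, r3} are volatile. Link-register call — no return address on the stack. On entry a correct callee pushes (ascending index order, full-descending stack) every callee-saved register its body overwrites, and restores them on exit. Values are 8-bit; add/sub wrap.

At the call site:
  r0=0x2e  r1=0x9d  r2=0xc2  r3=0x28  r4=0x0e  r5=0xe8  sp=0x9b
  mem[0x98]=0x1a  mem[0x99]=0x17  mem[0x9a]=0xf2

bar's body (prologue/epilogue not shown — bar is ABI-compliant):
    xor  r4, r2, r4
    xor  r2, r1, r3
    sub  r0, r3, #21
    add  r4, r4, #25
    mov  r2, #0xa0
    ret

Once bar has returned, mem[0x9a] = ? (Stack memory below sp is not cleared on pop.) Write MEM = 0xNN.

MEM = 0x0e

prologue: push r4 -> mem[0x9a]=0x0e, sp=0x9a
body[0] xor  r4, r2, r4 -> r4=0xcc
body[1] xor  r2, r1, r3 -> r2=0xb5
body[2] sub  r0, r3, #21 -> r0=0x13
body[3] add  r4, r4, #25 -> r4=0xe5
body[4] mov  r2, #0xa0 -> r2=0xa0
epilogue: pop r4=0x0e, sp=0x9b
prologue pushed ['r4'] at ['0x9a']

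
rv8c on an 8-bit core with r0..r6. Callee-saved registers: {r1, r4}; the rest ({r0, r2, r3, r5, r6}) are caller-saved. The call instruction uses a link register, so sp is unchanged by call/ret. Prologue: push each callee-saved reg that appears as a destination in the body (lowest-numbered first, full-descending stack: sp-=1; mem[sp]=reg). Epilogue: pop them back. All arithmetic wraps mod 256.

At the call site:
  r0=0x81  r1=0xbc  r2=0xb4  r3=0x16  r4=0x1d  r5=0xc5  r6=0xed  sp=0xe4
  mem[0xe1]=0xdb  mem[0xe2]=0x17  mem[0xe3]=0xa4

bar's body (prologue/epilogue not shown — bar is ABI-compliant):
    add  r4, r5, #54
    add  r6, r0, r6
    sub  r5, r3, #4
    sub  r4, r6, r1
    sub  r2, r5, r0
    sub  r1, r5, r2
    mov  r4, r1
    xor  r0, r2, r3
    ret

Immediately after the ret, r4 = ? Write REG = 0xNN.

prologue: push r1 -> mem[0xe3]=0xbc, sp=0xe3
prologue: push r4 -> mem[0xe2]=0x1d, sp=0xe2
body[0] add  r4, r5, #54 -> r4=0xfb
body[1] add  r6, r0, r6 -> r6=0x6e
body[2] sub  r5, r3, #4 -> r5=0x12
body[3] sub  r4, r6, r1 -> r4=0xb2
body[4] sub  r2, r5, r0 -> r2=0x91
body[5] sub  r1, r5, r2 -> r1=0x81
body[6] mov  r4, r1 -> r4=0x81
body[7] xor  r0, r2, r3 -> r0=0x87
epilogue: pop r4=0x1d, sp=0xe3
epilogue: pop r1=0xbc, sp=0xe4
r4 is callee-saved -> restored

REG = 0x1d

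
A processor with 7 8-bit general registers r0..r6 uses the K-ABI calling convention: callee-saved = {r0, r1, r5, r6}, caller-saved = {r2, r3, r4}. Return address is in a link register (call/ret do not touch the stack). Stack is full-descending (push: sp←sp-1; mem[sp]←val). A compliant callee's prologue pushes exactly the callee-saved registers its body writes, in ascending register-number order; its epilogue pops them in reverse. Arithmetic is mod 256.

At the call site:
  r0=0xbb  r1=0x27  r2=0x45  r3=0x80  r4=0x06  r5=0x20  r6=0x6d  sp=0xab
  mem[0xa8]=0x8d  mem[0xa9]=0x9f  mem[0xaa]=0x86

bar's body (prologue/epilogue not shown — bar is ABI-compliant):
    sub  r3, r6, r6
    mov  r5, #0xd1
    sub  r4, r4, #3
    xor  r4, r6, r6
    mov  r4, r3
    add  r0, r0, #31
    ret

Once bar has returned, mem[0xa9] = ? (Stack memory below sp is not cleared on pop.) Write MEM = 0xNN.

prologue: push r0 -> mem[0xaa]=0xbb, sp=0xaa
prologue: push r5 -> mem[0xa9]=0x20, sp=0xa9
body[0] sub  r3, r6, r6 -> r3=0x00
body[1] mov  r5, #0xd1 -> r5=0xd1
body[2] sub  r4, r4, #3 -> r4=0x03
body[3] xor  r4, r6, r6 -> r4=0x00
body[4] mov  r4, r3 -> r4=0x00
body[5] add  r0, r0, #31 -> r0=0xda
epilogue: pop r5=0x20, sp=0xaa
epilogue: pop r0=0xbb, sp=0xab
prologue pushed ['r0', 'r5'] at ['0xaa', '0xa9']

MEM = 0x20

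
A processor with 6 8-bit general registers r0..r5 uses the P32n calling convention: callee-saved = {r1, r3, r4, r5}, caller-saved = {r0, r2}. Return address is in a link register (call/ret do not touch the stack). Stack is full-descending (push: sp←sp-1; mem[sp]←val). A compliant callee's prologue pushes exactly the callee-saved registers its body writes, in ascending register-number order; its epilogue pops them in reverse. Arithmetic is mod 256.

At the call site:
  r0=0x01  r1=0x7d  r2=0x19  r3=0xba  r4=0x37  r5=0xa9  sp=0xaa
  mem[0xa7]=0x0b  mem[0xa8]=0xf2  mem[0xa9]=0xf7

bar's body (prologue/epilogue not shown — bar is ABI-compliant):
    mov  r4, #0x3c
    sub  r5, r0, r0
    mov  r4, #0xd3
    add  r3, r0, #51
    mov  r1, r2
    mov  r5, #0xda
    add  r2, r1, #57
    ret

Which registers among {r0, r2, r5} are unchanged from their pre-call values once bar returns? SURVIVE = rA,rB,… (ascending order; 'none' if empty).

SURVIVE = r0,r5

prologue: push r1 → mem[0xa9]=0x7d, sp=0xa9
prologue: push r3 → mem[0xa8]=0xba, sp=0xa8
prologue: push r4 → mem[0xa7]=0x37, sp=0xa7
prologue: push r5 → mem[0xa6]=0xa9, sp=0xa6
body[0] mov  r4, #0x3c → r4=0x3c
body[1] sub  r5, r0, r0 → r5=0x00
body[2] mov  r4, #0xd3 → r4=0xd3
body[3] add  r3, r0, #51 → r3=0x34
body[4] mov  r1, r2 → r1=0x19
body[5] mov  r5, #0xda → r5=0xda
body[6] add  r2, r1, #57 → r2=0x52
epilogue: pop r5=0xa9, sp=0xa7
epilogue: pop r4=0x37, sp=0xa8
epilogue: pop r3=0xba, sp=0xa9
epilogue: pop r1=0x7d, sp=0xaa
r0: caller-saved, written=False
r2: caller-saved, written=True
r5: callee-saved, written=True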